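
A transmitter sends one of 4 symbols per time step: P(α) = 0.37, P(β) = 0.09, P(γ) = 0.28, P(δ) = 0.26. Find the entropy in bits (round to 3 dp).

1.863 bits

H = −Σ pᵢ log₂ pᵢ.
−0.37·log₂(0.37) = 0.5307
−0.09·log₂(0.09) = 0.3127
−0.28·log₂(0.28) = 0.5142
−0.26·log₂(0.26) = 0.5053
Sum ≈ 1.8629 → 1.863 bits.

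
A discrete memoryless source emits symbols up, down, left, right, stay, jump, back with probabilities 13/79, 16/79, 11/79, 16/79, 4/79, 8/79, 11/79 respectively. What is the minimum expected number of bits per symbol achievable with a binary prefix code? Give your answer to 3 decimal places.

Repeatedly combine the two least-probable nodes; the expected code length is the sum of the merged weights.
merge 4/79 + 8/79 → 12/79
merge 11/79 + 11/79 → 22/79
merge 12/79 + 13/79 → 25/79
merge 16/79 + 16/79 → 32/79
merge 22/79 + 25/79 → 47/79
merge 32/79 + 47/79 → 1
L = 12/79 + 22/79 + 25/79 + 32/79 + 47/79 + 1 = 217/79 ≈ 2.747 bits/symbol.

2.747 bits/symbol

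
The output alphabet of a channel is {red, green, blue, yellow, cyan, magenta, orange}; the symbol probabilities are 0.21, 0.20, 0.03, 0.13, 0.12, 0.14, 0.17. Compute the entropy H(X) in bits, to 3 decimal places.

H = −Σ pᵢ log₂ pᵢ.
−0.21·log₂(0.21) = 0.4728
−0.20·log₂(0.20) = 0.4644
−0.03·log₂(0.03) = 0.1518
−0.13·log₂(0.13) = 0.3826
−0.12·log₂(0.12) = 0.3671
−0.14·log₂(0.14) = 0.3971
−0.17·log₂(0.17) = 0.4346
Sum ≈ 2.6704 → 2.670 bits.

2.670 bits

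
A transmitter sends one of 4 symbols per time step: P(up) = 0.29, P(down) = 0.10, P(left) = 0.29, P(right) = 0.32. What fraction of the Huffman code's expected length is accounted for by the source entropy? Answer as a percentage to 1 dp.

94.7%

Entropy H = −Σ p log₂ p ≈ 1.8940 bits.
Huffman merges: 1/10+29/100→39/100; 29/100+8/25→61/100; 39/100+61/100→1. L = 2 ≈ 2.0000.
Efficiency = H/L = 1.8940/2.0000 = 94.7%.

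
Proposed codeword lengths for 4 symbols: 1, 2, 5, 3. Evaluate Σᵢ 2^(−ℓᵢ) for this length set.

0.90625

With common denominator 2^5 = 32: Σ 2^(−ℓᵢ) = 16/32 + 8/32 + 1/32 + 4/32 = 29/32 = 0.90625.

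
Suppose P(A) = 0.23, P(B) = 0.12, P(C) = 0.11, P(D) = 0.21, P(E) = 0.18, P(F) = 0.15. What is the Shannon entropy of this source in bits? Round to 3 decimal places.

2.534 bits

H = −Σ pᵢ log₂ pᵢ.
−0.23·log₂(0.23) = 0.4877
−0.12·log₂(0.12) = 0.3671
−0.11·log₂(0.11) = 0.3503
−0.21·log₂(0.21) = 0.4728
−0.18·log₂(0.18) = 0.4453
−0.15·log₂(0.15) = 0.4105
Sum ≈ 2.5337 → 2.534 bits.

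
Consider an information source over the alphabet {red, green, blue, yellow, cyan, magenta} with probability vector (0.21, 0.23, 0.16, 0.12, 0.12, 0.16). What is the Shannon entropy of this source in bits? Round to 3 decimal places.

2.541 bits

H = −Σ pᵢ log₂ pᵢ.
−0.21·log₂(0.21) = 0.4728
−0.23·log₂(0.23) = 0.4877
−0.16·log₂(0.16) = 0.4230
−0.12·log₂(0.12) = 0.3671
−0.12·log₂(0.12) = 0.3671
−0.16·log₂(0.16) = 0.4230
Sum ≈ 2.5407 → 2.541 bits.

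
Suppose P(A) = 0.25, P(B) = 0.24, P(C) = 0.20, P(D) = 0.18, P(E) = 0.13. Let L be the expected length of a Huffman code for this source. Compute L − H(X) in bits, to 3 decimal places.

0.024 bits

Entropy H = −Σ p log₂ p ≈ 2.2865 bits.
Huffman merges: 13/100+9/50→31/100; 1/5+6/25→11/25; 1/4+31/100→14/25; 11/25+14/25→1. L = 231/100 ≈ 2.3100.
L − H = 2.3100 − 2.2865 = 0.024 bits.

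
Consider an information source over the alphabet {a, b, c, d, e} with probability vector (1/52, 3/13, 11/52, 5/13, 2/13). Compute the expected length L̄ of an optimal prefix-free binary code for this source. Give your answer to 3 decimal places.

Repeatedly combine the two least-probable nodes; the expected code length is the sum of the merged weights.
merge 1/52 + 2/13 → 9/52
merge 9/52 + 11/52 → 5/13
merge 3/13 + 5/13 → 8/13
merge 5/13 + 8/13 → 1
L = 9/52 + 5/13 + 8/13 + 1 = 113/52 ≈ 2.173 bits/symbol.

2.173 bits/symbol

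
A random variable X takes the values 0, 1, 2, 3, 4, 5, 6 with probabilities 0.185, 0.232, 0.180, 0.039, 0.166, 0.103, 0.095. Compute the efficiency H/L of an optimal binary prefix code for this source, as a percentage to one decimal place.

97.8%

Entropy H = −Σ p log₂ p ≈ 2.6577 bits.
Huffman merges: 39/1000+19/200→67/500; 103/1000+67/500→237/1000; 83/500+9/50→173/500; 37/200+29/125→417/1000; 237/1000+173/500→583/1000; 417/1000+583/1000→1. L = 2717/1000 ≈ 2.7170.
Efficiency = H/L = 2.6577/2.7170 = 97.8%.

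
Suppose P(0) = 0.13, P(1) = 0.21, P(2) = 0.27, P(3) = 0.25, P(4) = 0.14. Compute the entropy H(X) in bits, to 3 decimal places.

H = −Σ pᵢ log₂ pᵢ.
−0.13·log₂(0.13) = 0.3826
−0.21·log₂(0.21) = 0.4728
−0.27·log₂(0.27) = 0.5100
−0.25·log₂(0.25) = 0.5000
−0.14·log₂(0.14) = 0.3971
Sum ≈ 2.2626 → 2.263 bits.

2.263 bits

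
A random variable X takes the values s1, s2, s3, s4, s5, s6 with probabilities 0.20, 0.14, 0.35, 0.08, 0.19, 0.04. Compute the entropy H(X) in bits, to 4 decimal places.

2.3241 bits

H = −Σ pᵢ log₂ pᵢ.
−0.20·log₂(0.20) = 0.4644
−0.14·log₂(0.14) = 0.3971
−0.35·log₂(0.35) = 0.5301
−0.08·log₂(0.08) = 0.2915
−0.19·log₂(0.19) = 0.4552
−0.04·log₂(0.04) = 0.1858
Sum ≈ 2.3241 → 2.3241 bits.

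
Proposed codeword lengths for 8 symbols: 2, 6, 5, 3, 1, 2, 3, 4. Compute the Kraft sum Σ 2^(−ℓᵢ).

With common denominator 2^6 = 64: Σ 2^(−ℓᵢ) = 16/64 + 1/64 + 2/64 + 8/64 + 32/64 + 16/64 + 8/64 + 4/64 = 87/64 = 1.359375.

1.359375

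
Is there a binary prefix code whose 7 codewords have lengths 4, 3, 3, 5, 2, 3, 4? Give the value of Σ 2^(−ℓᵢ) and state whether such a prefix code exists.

0.78125; yes

With common denominator 2^5 = 32: Σ 2^(−ℓᵢ) = 2/32 + 4/32 + 4/32 + 1/32 + 8/32 + 4/32 + 2/32 = 25/32 = 0.78125.
Kraft's inequality requires Σ ≤ 1; here Σ = 0.78125 ≤ 1, so such a prefix code exists.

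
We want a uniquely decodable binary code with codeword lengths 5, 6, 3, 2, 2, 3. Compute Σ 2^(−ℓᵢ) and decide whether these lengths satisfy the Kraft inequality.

0.796875; yes

With common denominator 2^6 = 64: Σ 2^(−ℓᵢ) = 2/64 + 1/64 + 8/64 + 16/64 + 16/64 + 8/64 = 51/64 = 0.796875.
Kraft's inequality requires Σ ≤ 1; here Σ = 0.796875 ≤ 1, so such a prefix code exists.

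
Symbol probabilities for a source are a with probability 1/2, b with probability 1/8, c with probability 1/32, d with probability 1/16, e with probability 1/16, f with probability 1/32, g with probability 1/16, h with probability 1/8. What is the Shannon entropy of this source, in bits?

Each probability is a power of 1/2, so log₂(1/p) is an integer.
H = Σ p·log₂(1/p) = 1/2·1 + 1/8·3 + 1/32·5 + 1/16·4 + 1/16·4 + 1/32·5 + 1/16·4 + 1/8·3 = 2.3125 bits.

2.3125 bits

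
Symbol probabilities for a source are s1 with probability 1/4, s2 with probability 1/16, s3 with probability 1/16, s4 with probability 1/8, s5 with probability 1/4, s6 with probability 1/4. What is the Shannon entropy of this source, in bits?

Each probability is a power of 1/2, so log₂(1/p) is an integer.
H = Σ p·log₂(1/p) = 1/4·2 + 1/16·4 + 1/16·4 + 1/8·3 + 1/4·2 + 1/4·2 = 2.375 bits.

2.375 bits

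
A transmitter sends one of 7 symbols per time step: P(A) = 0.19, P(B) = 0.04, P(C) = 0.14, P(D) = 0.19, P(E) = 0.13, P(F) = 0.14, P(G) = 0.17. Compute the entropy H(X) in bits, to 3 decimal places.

2.708 bits

H = −Σ pᵢ log₂ pᵢ.
−0.19·log₂(0.19) = 0.4552
−0.04·log₂(0.04) = 0.1858
−0.14·log₂(0.14) = 0.3971
−0.19·log₂(0.19) = 0.4552
−0.13·log₂(0.13) = 0.3826
−0.14·log₂(0.14) = 0.3971
−0.17·log₂(0.17) = 0.4346
Sum ≈ 2.7077 → 2.708 bits.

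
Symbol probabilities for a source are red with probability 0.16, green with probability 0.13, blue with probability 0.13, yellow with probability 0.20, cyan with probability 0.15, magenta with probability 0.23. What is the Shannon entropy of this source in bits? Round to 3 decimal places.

H = −Σ pᵢ log₂ pᵢ.
−0.16·log₂(0.16) = 0.4230
−0.13·log₂(0.13) = 0.3826
−0.13·log₂(0.13) = 0.3826
−0.20·log₂(0.20) = 0.4644
−0.15·log₂(0.15) = 0.4105
−0.23·log₂(0.23) = 0.4877
Sum ≈ 2.5509 → 2.551 bits.

2.551 bits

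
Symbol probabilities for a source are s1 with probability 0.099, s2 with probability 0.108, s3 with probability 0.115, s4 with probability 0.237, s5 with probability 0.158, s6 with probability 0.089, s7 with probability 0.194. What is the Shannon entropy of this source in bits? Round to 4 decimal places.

2.7184 bits

H = −Σ pᵢ log₂ pᵢ.
−0.099·log₂(0.099) = 0.3303
−0.108·log₂(0.108) = 0.3468
−0.115·log₂(0.115) = 0.3588
−0.237·log₂(0.237) = 0.4923
−0.158·log₂(0.158) = 0.4206
−0.089·log₂(0.089) = 0.3106
−0.194·log₂(0.194) = 0.4590
Sum ≈ 2.7184 → 2.7184 bits.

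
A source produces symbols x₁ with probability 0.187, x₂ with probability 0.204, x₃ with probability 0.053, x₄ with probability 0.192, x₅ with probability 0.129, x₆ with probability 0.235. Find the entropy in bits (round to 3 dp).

H = −Σ pᵢ log₂ pᵢ.
−0.187·log₂(0.187) = 0.4523
−0.204·log₂(0.204) = 0.4678
−0.053·log₂(0.053) = 0.2246
−0.192·log₂(0.192) = 0.4571
−0.129·log₂(0.129) = 0.3811
−0.235·log₂(0.235) = 0.4910
Sum ≈ 2.4740 → 2.474 bits.

2.474 bits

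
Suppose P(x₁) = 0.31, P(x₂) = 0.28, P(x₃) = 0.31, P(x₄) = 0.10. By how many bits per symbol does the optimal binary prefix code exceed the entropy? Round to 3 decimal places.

0.106 bits

Entropy H = −Σ p log₂ p ≈ 1.8940 bits.
Huffman merges: 1/10+7/25→19/50; 31/100+31/100→31/50; 19/50+31/50→1. L = 2 ≈ 2.0000.
L − H = 2.0000 − 1.8940 = 0.106 bits.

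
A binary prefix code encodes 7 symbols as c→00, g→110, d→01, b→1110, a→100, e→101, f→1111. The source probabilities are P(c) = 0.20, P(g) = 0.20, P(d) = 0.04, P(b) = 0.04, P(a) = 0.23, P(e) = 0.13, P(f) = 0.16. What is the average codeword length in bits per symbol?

L̄ = Σ pᵢ·ℓᵢ = 0.20·2 + 0.20·3 + 0.04·2 + 0.04·4 + 0.23·3 + 0.13·3 + 0.16·4 = 2.96 bits/symbol.

2.96 bits/symbol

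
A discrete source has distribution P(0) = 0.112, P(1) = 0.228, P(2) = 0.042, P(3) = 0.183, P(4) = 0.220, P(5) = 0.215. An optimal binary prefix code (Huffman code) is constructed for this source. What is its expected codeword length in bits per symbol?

Repeatedly combine the two least-probable nodes; the expected code length is the sum of the merged weights.
merge 21/500 + 14/125 → 77/500
merge 77/500 + 183/1000 → 337/1000
merge 43/200 + 11/50 → 87/200
merge 57/250 + 337/1000 → 113/200
merge 87/200 + 113/200 → 1
L = 77/500 + 337/1000 + 87/200 + 113/200 + 1 = 2491/1000 = 2.491 bits/symbol.

2.491 bits/symbol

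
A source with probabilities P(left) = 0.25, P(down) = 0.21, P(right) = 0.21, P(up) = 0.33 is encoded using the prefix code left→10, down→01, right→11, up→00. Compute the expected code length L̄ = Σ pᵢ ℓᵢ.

L̄ = Σ pᵢ·ℓᵢ = 0.25·2 + 0.21·2 + 0.21·2 + 0.33·2 = 2 bits/symbol.

2 bits/symbol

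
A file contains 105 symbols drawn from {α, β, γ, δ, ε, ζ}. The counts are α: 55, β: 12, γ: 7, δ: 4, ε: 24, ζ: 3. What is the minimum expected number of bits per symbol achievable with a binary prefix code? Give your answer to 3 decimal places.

1.924 bits/symbol

Probabilities are the counts divided by 105.
Repeatedly combine the two least-probable nodes; the expected code length is the sum of the merged weights.
merge 1/35 + 4/105 → 1/15
merge 1/15 + 1/15 → 2/15
merge 4/35 + 2/15 → 26/105
merge 8/35 + 26/105 → 10/21
merge 10/21 + 11/21 → 1
L = 1/15 + 2/15 + 26/105 + 10/21 + 1 = 202/105 ≈ 1.924 bits/symbol.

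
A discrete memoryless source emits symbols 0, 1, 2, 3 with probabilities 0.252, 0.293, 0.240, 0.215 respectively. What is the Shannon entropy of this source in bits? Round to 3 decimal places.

1.991 bits

H = −Σ pᵢ log₂ pᵢ.
−0.252·log₂(0.252) = 0.5011
−0.293·log₂(0.293) = 0.5189
−0.240·log₂(0.240) = 0.4941
−0.215·log₂(0.215) = 0.4768
Sum ≈ 1.9909 → 1.991 bits.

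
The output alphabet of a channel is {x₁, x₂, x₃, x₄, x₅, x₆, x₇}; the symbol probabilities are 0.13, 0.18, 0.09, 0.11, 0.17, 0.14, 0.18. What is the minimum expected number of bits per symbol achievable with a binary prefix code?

2.82 bits/symbol

Repeatedly combine the two least-probable nodes; the expected code length is the sum of the merged weights.
merge 9/100 + 11/100 → 1/5
merge 13/100 + 7/50 → 27/100
merge 17/100 + 9/50 → 7/20
merge 9/50 + 1/5 → 19/50
merge 27/100 + 7/20 → 31/50
merge 19/50 + 31/50 → 1
L = 1/5 + 27/100 + 7/20 + 19/50 + 31/50 + 1 = 141/50 = 2.82 bits/symbol.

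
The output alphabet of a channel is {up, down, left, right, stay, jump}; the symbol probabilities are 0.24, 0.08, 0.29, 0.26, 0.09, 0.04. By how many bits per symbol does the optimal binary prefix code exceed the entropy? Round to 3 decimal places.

Entropy H = −Σ p log₂ p ≈ 2.3072 bits.
Huffman merges: 1/25+2/25→3/25; 9/100+3/25→21/100; 21/100+6/25→9/20; 13/50+29/100→11/20; 9/20+11/20→1. L = 233/100 ≈ 2.3300.
L − H = 2.3300 − 2.3072 = 0.023 bits.

0.023 bits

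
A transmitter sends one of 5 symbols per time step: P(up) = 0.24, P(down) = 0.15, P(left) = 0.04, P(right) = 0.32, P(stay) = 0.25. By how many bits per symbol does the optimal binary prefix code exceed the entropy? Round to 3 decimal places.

Entropy H = −Σ p log₂ p ≈ 2.1165 bits.
Huffman merges: 1/25+3/20→19/100; 19/100+6/25→43/100; 1/4+8/25→57/100; 43/100+57/100→1. L = 219/100 ≈ 2.1900.
L − H = 2.1900 − 2.1165 = 0.074 bits.

0.074 bits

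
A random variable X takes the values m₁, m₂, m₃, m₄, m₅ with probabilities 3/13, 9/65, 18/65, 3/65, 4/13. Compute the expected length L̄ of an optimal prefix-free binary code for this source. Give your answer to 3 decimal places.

2.185 bits/symbol

Repeatedly combine the two least-probable nodes; the expected code length is the sum of the merged weights.
merge 3/65 + 9/65 → 12/65
merge 12/65 + 3/13 → 27/65
merge 18/65 + 4/13 → 38/65
merge 27/65 + 38/65 → 1
L = 12/65 + 27/65 + 38/65 + 1 = 142/65 ≈ 2.185 bits/symbol.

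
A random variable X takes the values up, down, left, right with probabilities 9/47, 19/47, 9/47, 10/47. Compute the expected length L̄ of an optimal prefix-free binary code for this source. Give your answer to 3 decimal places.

Repeatedly combine the two least-probable nodes; the expected code length is the sum of the merged weights.
merge 9/47 + 9/47 → 18/47
merge 10/47 + 18/47 → 28/47
merge 19/47 + 28/47 → 1
L = 18/47 + 28/47 + 1 = 93/47 ≈ 1.979 bits/symbol.

1.979 bits/symbol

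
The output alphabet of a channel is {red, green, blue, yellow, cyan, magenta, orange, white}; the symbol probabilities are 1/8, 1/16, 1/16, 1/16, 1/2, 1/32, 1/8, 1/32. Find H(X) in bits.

Each probability is a power of 1/2, so log₂(1/p) is an integer.
H = Σ p·log₂(1/p) = 1/8·3 + 1/16·4 + 1/16·4 + 1/16·4 + 1/2·1 + 1/32·5 + 1/8·3 + 1/32·5 = 2.3125 bits.

2.3125 bits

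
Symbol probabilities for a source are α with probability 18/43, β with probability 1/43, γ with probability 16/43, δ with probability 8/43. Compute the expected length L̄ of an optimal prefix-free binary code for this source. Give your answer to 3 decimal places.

Repeatedly combine the two least-probable nodes; the expected code length is the sum of the merged weights.
merge 1/43 + 8/43 → 9/43
merge 9/43 + 16/43 → 25/43
merge 18/43 + 25/43 → 1
L = 9/43 + 25/43 + 1 = 77/43 ≈ 1.791 bits/symbol.

1.791 bits/symbol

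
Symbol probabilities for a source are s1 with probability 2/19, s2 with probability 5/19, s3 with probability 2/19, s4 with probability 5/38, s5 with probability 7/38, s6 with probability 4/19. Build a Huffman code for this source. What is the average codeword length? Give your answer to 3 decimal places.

Repeatedly combine the two least-probable nodes; the expected code length is the sum of the merged weights.
merge 2/19 + 2/19 → 4/19
merge 5/38 + 7/38 → 6/19
merge 4/19 + 4/19 → 8/19
merge 5/19 + 6/19 → 11/19
merge 8/19 + 11/19 → 1
L = 4/19 + 6/19 + 8/19 + 11/19 + 1 = 48/19 ≈ 2.526 bits/symbol.

2.526 bits/symbol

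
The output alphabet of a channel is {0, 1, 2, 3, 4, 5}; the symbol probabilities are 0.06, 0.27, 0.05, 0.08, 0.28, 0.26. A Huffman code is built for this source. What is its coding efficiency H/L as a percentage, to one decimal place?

Entropy H = −Σ p log₂ p ≈ 2.2807 bits.
Huffman merges: 1/20+3/50→11/100; 2/25+11/100→19/100; 19/100+13/50→9/20; 27/100+7/25→11/20; 9/20+11/20→1. L = 23/10 ≈ 2.3000.
Efficiency = H/L = 2.2807/2.3000 = 99.2%.

99.2%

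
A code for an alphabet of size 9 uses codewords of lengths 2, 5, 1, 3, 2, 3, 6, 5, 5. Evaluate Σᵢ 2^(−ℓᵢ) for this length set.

With common denominator 2^6 = 64: Σ 2^(−ℓᵢ) = 16/64 + 2/64 + 32/64 + 8/64 + 16/64 + 8/64 + 1/64 + 2/64 + 2/64 = 87/64 = 1.359375.

1.359375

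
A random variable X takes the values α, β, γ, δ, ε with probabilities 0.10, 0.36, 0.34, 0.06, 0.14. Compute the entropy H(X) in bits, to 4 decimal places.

H = −Σ pᵢ log₂ pᵢ.
−0.10·log₂(0.10) = 0.3322
−0.36·log₂(0.36) = 0.5306
−0.34·log₂(0.34) = 0.5292
−0.06·log₂(0.06) = 0.2435
−0.14·log₂(0.14) = 0.3971
Sum ≈ 2.0326 → 2.0326 bits.

2.0326 bits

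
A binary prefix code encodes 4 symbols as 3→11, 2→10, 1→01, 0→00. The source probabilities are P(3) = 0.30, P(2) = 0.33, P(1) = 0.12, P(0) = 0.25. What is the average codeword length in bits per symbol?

2 bits/symbol

L̄ = Σ pᵢ·ℓᵢ = 0.30·2 + 0.33·2 + 0.12·2 + 0.25·2 = 2 bits/symbol.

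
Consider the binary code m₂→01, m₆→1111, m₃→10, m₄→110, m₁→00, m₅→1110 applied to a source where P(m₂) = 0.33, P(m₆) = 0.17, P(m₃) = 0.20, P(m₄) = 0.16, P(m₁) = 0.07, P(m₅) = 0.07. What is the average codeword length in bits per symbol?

L̄ = Σ pᵢ·ℓᵢ = 0.33·2 + 0.17·4 + 0.20·2 + 0.16·3 + 0.07·2 + 0.07·4 = 2.64 bits/symbol.

2.64 bits/symbol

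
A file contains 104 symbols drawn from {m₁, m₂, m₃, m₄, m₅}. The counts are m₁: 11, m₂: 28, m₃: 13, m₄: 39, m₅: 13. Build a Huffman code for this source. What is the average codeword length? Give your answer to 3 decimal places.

2.212 bits/symbol

Probabilities are the counts divided by 104.
Repeatedly combine the two least-probable nodes; the expected code length is the sum of the merged weights.
merge 11/104 + 1/8 → 3/13
merge 1/8 + 3/13 → 37/104
merge 7/26 + 37/104 → 5/8
merge 3/8 + 5/8 → 1
L = 3/13 + 37/104 + 5/8 + 1 = 115/52 ≈ 2.212 bits/symbol.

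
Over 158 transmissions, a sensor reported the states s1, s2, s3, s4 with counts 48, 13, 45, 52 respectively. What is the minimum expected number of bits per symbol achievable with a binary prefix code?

Probabilities are the counts divided by 158.
Repeatedly combine the two least-probable nodes; the expected code length is the sum of the merged weights.
merge 13/158 + 45/158 → 29/79
merge 24/79 + 26/79 → 50/79
merge 29/79 + 50/79 → 1
L = 29/79 + 50/79 + 1 = 2 bits/symbol.

2 bits/symbol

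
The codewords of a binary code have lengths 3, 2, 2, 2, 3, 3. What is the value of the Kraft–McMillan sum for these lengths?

1.125

With common denominator 2^3 = 8: Σ 2^(−ℓᵢ) = 1/8 + 2/8 + 2/8 + 2/8 + 1/8 + 1/8 = 9/8 = 1.125.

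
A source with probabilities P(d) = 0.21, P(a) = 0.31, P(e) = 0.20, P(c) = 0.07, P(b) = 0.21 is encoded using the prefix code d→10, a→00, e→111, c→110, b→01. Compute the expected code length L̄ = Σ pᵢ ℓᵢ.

L̄ = Σ pᵢ·ℓᵢ = 0.21·2 + 0.31·2 + 0.20·3 + 0.07·3 + 0.21·2 = 2.27 bits/symbol.

2.27 bits/symbol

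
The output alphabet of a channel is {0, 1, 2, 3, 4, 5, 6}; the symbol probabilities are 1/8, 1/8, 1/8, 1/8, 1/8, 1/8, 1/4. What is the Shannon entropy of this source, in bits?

2.75 bits

Each probability is a power of 1/2, so log₂(1/p) is an integer.
H = Σ p·log₂(1/p) = 1/8·3 + 1/8·3 + 1/8·3 + 1/8·3 + 1/8·3 + 1/8·3 + 1/4·2 = 2.75 bits.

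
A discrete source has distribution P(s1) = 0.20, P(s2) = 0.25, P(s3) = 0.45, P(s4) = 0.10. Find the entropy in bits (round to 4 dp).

1.8150 bits

H = −Σ pᵢ log₂ pᵢ.
−0.20·log₂(0.20) = 0.4644
−0.25·log₂(0.25) = 0.5000
−0.45·log₂(0.45) = 0.5184
−0.10·log₂(0.10) = 0.3322
Sum ≈ 1.8150 → 1.8150 bits.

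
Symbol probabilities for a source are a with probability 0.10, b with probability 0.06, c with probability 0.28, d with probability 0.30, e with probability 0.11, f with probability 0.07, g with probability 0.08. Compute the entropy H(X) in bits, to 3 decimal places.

H = −Σ pᵢ log₂ pᵢ.
−0.10·log₂(0.10) = 0.3322
−0.06·log₂(0.06) = 0.2435
−0.28·log₂(0.28) = 0.5142
−0.30·log₂(0.30) = 0.5211
−0.11·log₂(0.11) = 0.3503
−0.07·log₂(0.07) = 0.2686
−0.08·log₂(0.08) = 0.2915
Sum ≈ 2.5214 → 2.521 bits.

2.521 bits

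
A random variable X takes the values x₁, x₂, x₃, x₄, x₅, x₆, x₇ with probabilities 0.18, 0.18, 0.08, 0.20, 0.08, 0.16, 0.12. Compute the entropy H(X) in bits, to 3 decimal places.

H = −Σ pᵢ log₂ pᵢ.
−0.18·log₂(0.18) = 0.4453
−0.18·log₂(0.18) = 0.4453
−0.08·log₂(0.08) = 0.2915
−0.20·log₂(0.20) = 0.4644
−0.08·log₂(0.08) = 0.2915
−0.16·log₂(0.16) = 0.4230
−0.12·log₂(0.12) = 0.3671
Sum ≈ 2.7281 → 2.728 bits.

2.728 bits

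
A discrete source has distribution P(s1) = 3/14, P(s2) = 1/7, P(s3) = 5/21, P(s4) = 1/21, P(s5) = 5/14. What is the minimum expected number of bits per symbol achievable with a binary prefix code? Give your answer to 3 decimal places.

Repeatedly combine the two least-probable nodes; the expected code length is the sum of the merged weights.
merge 1/21 + 1/7 → 4/21
merge 4/21 + 3/14 → 17/42
merge 5/21 + 5/14 → 25/42
merge 17/42 + 25/42 → 1
L = 4/21 + 17/42 + 25/42 + 1 = 46/21 ≈ 2.190 bits/symbol.

2.190 bits/symbol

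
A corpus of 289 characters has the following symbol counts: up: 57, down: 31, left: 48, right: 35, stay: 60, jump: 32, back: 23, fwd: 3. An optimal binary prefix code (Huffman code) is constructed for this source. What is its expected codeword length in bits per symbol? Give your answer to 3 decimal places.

2.882 bits/symbol

Probabilities are the counts divided by 289.
Repeatedly combine the two least-probable nodes; the expected code length is the sum of the merged weights.
merge 3/289 + 23/289 → 26/289
merge 26/289 + 31/289 → 57/289
merge 32/289 + 35/289 → 67/289
merge 48/289 + 57/289 → 105/289
merge 57/289 + 60/289 → 117/289
merge 67/289 + 105/289 → 172/289
merge 117/289 + 172/289 → 1
L = 26/289 + 57/289 + 67/289 + 105/289 + 117/289 + 172/289 + 1 = 49/17 ≈ 2.882 bits/symbol.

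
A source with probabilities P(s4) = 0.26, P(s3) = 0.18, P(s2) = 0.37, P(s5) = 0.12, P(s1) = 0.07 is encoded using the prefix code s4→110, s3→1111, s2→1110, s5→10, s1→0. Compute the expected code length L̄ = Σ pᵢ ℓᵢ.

3.29 bits/symbol

L̄ = Σ pᵢ·ℓᵢ = 0.26·3 + 0.18·4 + 0.37·4 + 0.12·2 + 0.07·1 = 3.29 bits/symbol.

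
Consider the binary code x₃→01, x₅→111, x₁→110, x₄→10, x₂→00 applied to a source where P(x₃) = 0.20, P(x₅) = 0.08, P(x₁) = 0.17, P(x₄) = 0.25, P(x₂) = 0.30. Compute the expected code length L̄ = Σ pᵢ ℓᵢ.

2.25 bits/symbol

L̄ = Σ pᵢ·ℓᵢ = 0.20·2 + 0.08·3 + 0.17·3 + 0.25·2 + 0.30·2 = 2.25 bits/symbol.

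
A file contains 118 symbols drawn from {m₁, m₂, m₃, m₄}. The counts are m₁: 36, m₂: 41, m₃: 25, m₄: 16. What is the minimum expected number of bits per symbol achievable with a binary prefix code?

2 bits/symbol

Probabilities are the counts divided by 118.
Repeatedly combine the two least-probable nodes; the expected code length is the sum of the merged weights.
merge 8/59 + 25/118 → 41/118
merge 18/59 + 41/118 → 77/118
merge 41/118 + 77/118 → 1
L = 41/118 + 77/118 + 1 = 2 bits/symbol.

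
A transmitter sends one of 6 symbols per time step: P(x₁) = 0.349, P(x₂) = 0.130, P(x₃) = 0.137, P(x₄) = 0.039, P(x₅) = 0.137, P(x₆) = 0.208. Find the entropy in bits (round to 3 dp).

H = −Σ pᵢ log₂ pᵢ.
−0.349·log₂(0.349) = 0.5300
−0.130·log₂(0.130) = 0.3826
−0.137·log₂(0.137) = 0.3929
−0.039·log₂(0.039) = 0.1825
−0.137·log₂(0.137) = 0.3929
−0.208·log₂(0.208) = 0.4712
Sum ≈ 2.3522 → 2.352 bits.

2.352 bits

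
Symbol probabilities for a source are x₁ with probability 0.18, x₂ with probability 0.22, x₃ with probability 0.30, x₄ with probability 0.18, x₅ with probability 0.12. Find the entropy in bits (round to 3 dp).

2.259 bits

H = −Σ pᵢ log₂ pᵢ.
−0.18·log₂(0.18) = 0.4453
−0.22·log₂(0.22) = 0.4806
−0.30·log₂(0.30) = 0.5211
−0.18·log₂(0.18) = 0.4453
−0.12·log₂(0.12) = 0.3671
Sum ≈ 2.2593 → 2.259 bits.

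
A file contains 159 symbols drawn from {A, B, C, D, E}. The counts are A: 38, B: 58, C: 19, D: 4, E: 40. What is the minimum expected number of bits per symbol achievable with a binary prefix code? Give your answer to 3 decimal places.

Probabilities are the counts divided by 159.
Repeatedly combine the two least-probable nodes; the expected code length is the sum of the merged weights.
merge 4/159 + 19/159 → 23/159
merge 23/159 + 38/159 → 61/159
merge 40/159 + 58/159 → 98/159
merge 61/159 + 98/159 → 1
L = 23/159 + 61/159 + 98/159 + 1 = 341/159 ≈ 2.145 bits/symbol.

2.145 bits/symbol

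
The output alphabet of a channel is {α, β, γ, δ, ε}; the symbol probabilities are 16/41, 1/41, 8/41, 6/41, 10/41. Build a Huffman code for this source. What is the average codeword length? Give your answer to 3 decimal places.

Repeatedly combine the two least-probable nodes; the expected code length is the sum of the merged weights.
merge 1/41 + 6/41 → 7/41
merge 7/41 + 8/41 → 15/41
merge 10/41 + 15/41 → 25/41
merge 16/41 + 25/41 → 1
L = 7/41 + 15/41 + 25/41 + 1 = 88/41 ≈ 2.146 bits/symbol.

2.146 bits/symbol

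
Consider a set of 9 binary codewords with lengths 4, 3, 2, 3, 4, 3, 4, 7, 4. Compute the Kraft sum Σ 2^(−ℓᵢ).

With common denominator 2^7 = 128: Σ 2^(−ℓᵢ) = 8/128 + 16/128 + 32/128 + 16/128 + 8/128 + 16/128 + 8/128 + 1/128 + 8/128 = 113/128 = 0.8828125.

0.8828125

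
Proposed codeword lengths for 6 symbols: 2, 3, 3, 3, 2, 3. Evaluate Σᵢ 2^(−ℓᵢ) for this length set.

1

With common denominator 2^3 = 8: Σ 2^(−ℓᵢ) = 2/8 + 1/8 + 1/8 + 1/8 + 2/8 + 1/8 = 8/8 = 1.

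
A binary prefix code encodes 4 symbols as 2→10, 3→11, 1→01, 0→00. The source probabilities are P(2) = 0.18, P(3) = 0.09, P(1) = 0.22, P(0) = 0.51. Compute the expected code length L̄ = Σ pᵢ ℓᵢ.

2 bits/symbol

L̄ = Σ pᵢ·ℓᵢ = 0.18·2 + 0.09·2 + 0.22·2 + 0.51·2 = 2 bits/symbol.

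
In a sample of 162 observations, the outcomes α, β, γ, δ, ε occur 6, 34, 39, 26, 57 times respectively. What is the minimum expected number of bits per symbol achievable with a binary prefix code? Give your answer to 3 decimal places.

2.198 bits/symbol

Probabilities are the counts divided by 162.
Repeatedly combine the two least-probable nodes; the expected code length is the sum of the merged weights.
merge 1/27 + 13/81 → 16/81
merge 16/81 + 17/81 → 11/27
merge 13/54 + 19/54 → 16/27
merge 11/27 + 16/27 → 1
L = 16/81 + 11/27 + 16/27 + 1 = 178/81 ≈ 2.198 bits/symbol.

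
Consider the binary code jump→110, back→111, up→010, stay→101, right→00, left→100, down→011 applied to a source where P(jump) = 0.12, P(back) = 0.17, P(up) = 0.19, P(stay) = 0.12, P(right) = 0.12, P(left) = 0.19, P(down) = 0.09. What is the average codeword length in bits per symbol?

2.88 bits/symbol

L̄ = Σ pᵢ·ℓᵢ = 0.12·3 + 0.17·3 + 0.19·3 + 0.12·3 + 0.12·2 + 0.19·3 + 0.09·3 = 2.88 bits/symbol.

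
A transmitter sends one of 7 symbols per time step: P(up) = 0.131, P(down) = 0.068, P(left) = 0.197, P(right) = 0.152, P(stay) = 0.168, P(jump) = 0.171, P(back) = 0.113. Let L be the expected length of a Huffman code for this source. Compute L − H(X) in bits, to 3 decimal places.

0.057 bits

Entropy H = −Σ p log₂ p ≈ 2.7462 bits.
Huffman merges: 17/250+113/1000→181/1000; 131/1000+19/125→283/1000; 21/125+171/1000→339/1000; 181/1000+197/1000→189/500; 283/1000+339/1000→311/500; 189/500+311/500→1. L = 2803/1000 ≈ 2.8030.
L − H = 2.8030 − 2.7462 = 0.057 bits.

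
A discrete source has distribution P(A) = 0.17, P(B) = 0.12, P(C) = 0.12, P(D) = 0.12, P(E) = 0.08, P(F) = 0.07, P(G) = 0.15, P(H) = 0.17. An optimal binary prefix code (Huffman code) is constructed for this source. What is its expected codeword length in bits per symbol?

Repeatedly combine the two least-probable nodes; the expected code length is the sum of the merged weights.
merge 7/100 + 2/25 → 3/20
merge 3/25 + 3/25 → 6/25
merge 3/25 + 3/20 → 27/100
merge 3/20 + 17/100 → 8/25
merge 17/100 + 6/25 → 41/100
merge 27/100 + 8/25 → 59/100
merge 41/100 + 59/100 → 1
L = 3/20 + 6/25 + 27/100 + 8/25 + 41/100 + 59/100 + 1 = 149/50 = 2.98 bits/symbol.

2.98 bits/symbol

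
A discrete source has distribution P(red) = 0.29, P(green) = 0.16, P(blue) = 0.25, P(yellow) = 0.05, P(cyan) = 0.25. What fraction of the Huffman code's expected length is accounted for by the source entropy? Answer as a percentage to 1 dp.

97.6%

Entropy H = −Σ p log₂ p ≈ 2.1570 bits.
Huffman merges: 1/20+4/25→21/100; 21/100+1/4→23/50; 1/4+29/100→27/50; 23/50+27/50→1. L = 221/100 ≈ 2.2100.
Efficiency = H/L = 2.1570/2.2100 = 97.6%.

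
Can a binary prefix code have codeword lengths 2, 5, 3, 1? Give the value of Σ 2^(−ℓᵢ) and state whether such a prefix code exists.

0.90625; yes

With common denominator 2^5 = 32: Σ 2^(−ℓᵢ) = 8/32 + 1/32 + 4/32 + 16/32 = 29/32 = 0.90625.
Kraft's inequality requires Σ ≤ 1; here Σ = 0.90625 ≤ 1, so such a prefix code exists.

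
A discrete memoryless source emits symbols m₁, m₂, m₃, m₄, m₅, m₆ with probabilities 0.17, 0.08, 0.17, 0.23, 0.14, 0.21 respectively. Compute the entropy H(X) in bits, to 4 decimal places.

H = −Σ pᵢ log₂ pᵢ.
−0.17·log₂(0.17) = 0.4346
−0.08·log₂(0.08) = 0.2915
−0.17·log₂(0.17) = 0.4346
−0.23·log₂(0.23) = 0.4877
−0.14·log₂(0.14) = 0.3971
−0.21·log₂(0.21) = 0.4728
Sum ≈ 2.5183 → 2.5183 bits.

2.5183 bits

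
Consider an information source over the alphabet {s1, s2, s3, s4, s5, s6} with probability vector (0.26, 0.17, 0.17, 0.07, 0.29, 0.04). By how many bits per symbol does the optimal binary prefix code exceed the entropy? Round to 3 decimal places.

Entropy H = −Σ p log₂ p ≈ 2.3467 bits.
Huffman merges: 1/25+7/100→11/100; 11/100+17/100→7/25; 17/100+13/50→43/100; 7/25+29/100→57/100; 43/100+57/100→1. L = 239/100 ≈ 2.3900.
L − H = 2.3900 − 2.3467 = 0.043 bits.

0.043 bits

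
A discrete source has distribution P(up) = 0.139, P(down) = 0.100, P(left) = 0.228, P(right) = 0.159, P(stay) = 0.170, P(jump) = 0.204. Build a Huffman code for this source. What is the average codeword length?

2.568 bits/symbol

Repeatedly combine the two least-probable nodes; the expected code length is the sum of the merged weights.
merge 1/10 + 139/1000 → 239/1000
merge 159/1000 + 17/100 → 329/1000
merge 51/250 + 57/250 → 54/125
merge 239/1000 + 329/1000 → 71/125
merge 54/125 + 71/125 → 1
L = 239/1000 + 329/1000 + 54/125 + 71/125 + 1 = 321/125 = 2.568 bits/symbol.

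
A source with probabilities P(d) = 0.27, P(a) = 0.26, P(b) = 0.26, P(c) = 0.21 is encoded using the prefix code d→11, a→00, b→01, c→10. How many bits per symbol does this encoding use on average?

L̄ = Σ pᵢ·ℓᵢ = 0.27·2 + 0.26·2 + 0.26·2 + 0.21·2 = 2 bits/symbol.

2 bits/symbol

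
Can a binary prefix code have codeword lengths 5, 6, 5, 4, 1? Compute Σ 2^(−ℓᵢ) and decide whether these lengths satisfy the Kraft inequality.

With common denominator 2^6 = 64: Σ 2^(−ℓᵢ) = 2/64 + 1/64 + 2/64 + 4/64 + 32/64 = 41/64 = 0.640625.
Kraft's inequality requires Σ ≤ 1; here Σ = 0.640625 ≤ 1, so such a prefix code exists.

0.640625; yes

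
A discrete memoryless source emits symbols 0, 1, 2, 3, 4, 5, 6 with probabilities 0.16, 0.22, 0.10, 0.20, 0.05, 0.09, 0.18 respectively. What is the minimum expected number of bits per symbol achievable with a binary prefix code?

Repeatedly combine the two least-probable nodes; the expected code length is the sum of the merged weights.
merge 1/20 + 9/100 → 7/50
merge 1/10 + 7/50 → 6/25
merge 4/25 + 9/50 → 17/50
merge 1/5 + 11/50 → 21/50
merge 6/25 + 17/50 → 29/50
merge 21/50 + 29/50 → 1
L = 7/50 + 6/25 + 17/50 + 21/50 + 29/50 + 1 = 68/25 = 2.72 bits/symbol.

2.72 bits/symbol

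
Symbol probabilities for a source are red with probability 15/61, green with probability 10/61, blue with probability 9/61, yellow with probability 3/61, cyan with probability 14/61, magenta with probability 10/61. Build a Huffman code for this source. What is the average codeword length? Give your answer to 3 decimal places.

2.525 bits/symbol

Repeatedly combine the two least-probable nodes; the expected code length is the sum of the merged weights.
merge 3/61 + 9/61 → 12/61
merge 10/61 + 10/61 → 20/61
merge 12/61 + 14/61 → 26/61
merge 15/61 + 20/61 → 35/61
merge 26/61 + 35/61 → 1
L = 12/61 + 20/61 + 26/61 + 35/61 + 1 = 154/61 ≈ 2.525 bits/symbol.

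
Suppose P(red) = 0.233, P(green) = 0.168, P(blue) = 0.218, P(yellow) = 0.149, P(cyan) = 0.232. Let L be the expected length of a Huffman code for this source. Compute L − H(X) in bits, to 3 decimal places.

Entropy H = −Σ p log₂ p ≈ 2.2993 bits.
Huffman merges: 149/1000+21/125→317/1000; 109/500+29/125→9/20; 233/1000+317/1000→11/20; 9/20+11/20→1. L = 2317/1000 ≈ 2.3170.
L − H = 2.3170 − 2.2993 = 0.018 bits.

0.018 bits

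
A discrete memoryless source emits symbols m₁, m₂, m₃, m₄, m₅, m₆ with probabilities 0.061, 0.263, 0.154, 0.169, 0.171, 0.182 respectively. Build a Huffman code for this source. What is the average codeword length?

Repeatedly combine the two least-probable nodes; the expected code length is the sum of the merged weights.
merge 61/1000 + 77/500 → 43/200
merge 169/1000 + 171/1000 → 17/50
merge 91/500 + 43/200 → 397/1000
merge 263/1000 + 17/50 → 603/1000
merge 397/1000 + 603/1000 → 1
L = 43/200 + 17/50 + 397/1000 + 603/1000 + 1 = 511/200 = 2.555 bits/symbol.

2.555 bits/symbol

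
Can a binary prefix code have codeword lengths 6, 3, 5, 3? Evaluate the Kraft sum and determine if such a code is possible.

With common denominator 2^6 = 64: Σ 2^(−ℓᵢ) = 1/64 + 8/64 + 2/64 + 8/64 = 19/64 = 0.296875.
Kraft's inequality requires Σ ≤ 1; here Σ = 0.296875 ≤ 1, so such a prefix code exists.

0.296875; yes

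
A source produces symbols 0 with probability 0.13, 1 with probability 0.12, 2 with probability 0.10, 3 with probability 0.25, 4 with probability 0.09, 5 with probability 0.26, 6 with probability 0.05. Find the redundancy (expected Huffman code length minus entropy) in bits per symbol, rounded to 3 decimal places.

0.014 bits

Entropy H = −Σ p log₂ p ≈ 2.6159 bits.
Huffman merges: 1/20+9/100→7/50; 1/10+3/25→11/50; 13/100+7/50→27/100; 11/50+1/4→47/100; 13/50+27/100→53/100; 47/100+53/100→1. L = 263/100 ≈ 2.6300.
L − H = 2.6300 − 2.6159 = 0.014 bits.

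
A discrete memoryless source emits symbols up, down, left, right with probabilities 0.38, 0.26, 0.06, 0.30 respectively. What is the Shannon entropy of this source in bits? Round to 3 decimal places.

H = −Σ pᵢ log₂ pᵢ.
−0.38·log₂(0.38) = 0.5305
−0.26·log₂(0.26) = 0.5053
−0.06·log₂(0.06) = 0.2435
−0.30·log₂(0.30) = 0.5211
Sum ≈ 1.8004 → 1.800 bits.

1.800 bits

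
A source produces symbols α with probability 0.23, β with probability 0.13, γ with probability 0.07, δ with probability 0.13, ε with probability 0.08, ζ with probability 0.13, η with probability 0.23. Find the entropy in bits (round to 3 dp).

2.683 bits

H = −Σ pᵢ log₂ pᵢ.
−0.23·log₂(0.23) = 0.4877
−0.13·log₂(0.13) = 0.3826
−0.07·log₂(0.07) = 0.2686
−0.13·log₂(0.13) = 0.3826
−0.08·log₂(0.08) = 0.2915
−0.13·log₂(0.13) = 0.3826
−0.23·log₂(0.23) = 0.4877
Sum ≈ 2.6833 → 2.683 bits.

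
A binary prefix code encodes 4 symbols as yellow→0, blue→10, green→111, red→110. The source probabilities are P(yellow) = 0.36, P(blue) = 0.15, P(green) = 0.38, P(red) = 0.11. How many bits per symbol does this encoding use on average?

2.13 bits/symbol

L̄ = Σ pᵢ·ℓᵢ = 0.36·1 + 0.15·2 + 0.38·3 + 0.11·3 = 2.13 bits/symbol.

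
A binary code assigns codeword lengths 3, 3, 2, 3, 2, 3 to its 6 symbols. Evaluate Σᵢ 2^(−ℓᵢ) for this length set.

With common denominator 2^3 = 8: Σ 2^(−ℓᵢ) = 1/8 + 1/8 + 2/8 + 1/8 + 2/8 + 1/8 = 8/8 = 1.

1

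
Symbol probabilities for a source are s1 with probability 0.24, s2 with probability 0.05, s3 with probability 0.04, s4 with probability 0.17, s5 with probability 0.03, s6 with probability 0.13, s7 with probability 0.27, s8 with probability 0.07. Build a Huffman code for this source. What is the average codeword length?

Repeatedly combine the two least-probable nodes; the expected code length is the sum of the merged weights.
merge 3/100 + 1/25 → 7/100
merge 1/20 + 7/100 → 3/25
merge 7/100 + 3/25 → 19/100
merge 13/100 + 17/100 → 3/10
merge 19/100 + 6/25 → 43/100
merge 27/100 + 3/10 → 57/100
merge 43/100 + 57/100 → 1
L = 7/100 + 3/25 + 19/100 + 3/10 + 43/100 + 57/100 + 1 = 67/25 = 2.68 bits/symbol.

2.68 bits/symbol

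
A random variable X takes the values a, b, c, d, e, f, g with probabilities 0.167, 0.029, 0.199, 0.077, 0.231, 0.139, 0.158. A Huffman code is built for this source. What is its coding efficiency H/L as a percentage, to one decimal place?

Entropy H = −Σ p log₂ p ≈ 2.6323 bits.
Huffman merges: 29/1000+77/1000→53/500; 53/500+139/1000→49/200; 79/500+167/1000→13/40; 199/1000+231/1000→43/100; 49/200+13/40→57/100; 43/100+57/100→1. L = 669/250 ≈ 2.6760.
Efficiency = H/L = 2.6323/2.6760 = 98.4%.

98.4%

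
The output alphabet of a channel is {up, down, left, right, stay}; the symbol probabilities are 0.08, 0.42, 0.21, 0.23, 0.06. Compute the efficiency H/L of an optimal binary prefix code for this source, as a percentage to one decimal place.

97.6%

Entropy H = −Σ p log₂ p ≈ 2.0212 bits.
Huffman merges: 3/50+2/25→7/50; 7/50+21/100→7/20; 23/100+7/20→29/50; 21/50+29/50→1. L = 207/100 ≈ 2.0700.
Efficiency = H/L = 2.0212/2.0700 = 97.6%.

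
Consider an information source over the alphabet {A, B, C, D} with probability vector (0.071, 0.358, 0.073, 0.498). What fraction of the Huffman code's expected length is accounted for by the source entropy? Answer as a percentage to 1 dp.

Entropy H = −Σ p log₂ p ≈ 1.5780 bits.
Huffman merges: 71/1000+73/1000→18/125; 18/125+179/500→251/500; 249/500+251/500→1. L = 823/500 ≈ 1.6460.
Efficiency = H/L = 1.5780/1.6460 = 95.9%.

95.9%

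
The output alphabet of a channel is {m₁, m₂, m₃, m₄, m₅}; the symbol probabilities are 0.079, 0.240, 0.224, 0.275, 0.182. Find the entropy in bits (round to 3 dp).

H = −Σ pᵢ log₂ pᵢ.
−0.079·log₂(0.079) = 0.2893
−0.240·log₂(0.240) = 0.4941
−0.224·log₂(0.224) = 0.4835
−0.275·log₂(0.275) = 0.5122
−0.182·log₂(0.182) = 0.4474
Sum ≈ 2.2265 → 2.226 bits.

2.226 bits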